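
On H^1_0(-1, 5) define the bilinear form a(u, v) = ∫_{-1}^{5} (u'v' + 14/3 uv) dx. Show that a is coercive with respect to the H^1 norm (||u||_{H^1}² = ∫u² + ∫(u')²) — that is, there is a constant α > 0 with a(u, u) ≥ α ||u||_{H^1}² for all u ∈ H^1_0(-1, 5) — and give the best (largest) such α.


α = 1

Coercivity of a(·,·) on H^1_0(-1, 5) means a(u, u) ≥ α ||u||_{H^1}² for every u ∈ H^1_0.
The interval has length L = 6, and Poincaré/coercivity depend only on L. Here a(u, u) = ∫(u')² + (14/3)·∫u².
Here c = 14/3 ≥ 1, so a(u,u) = ∫(u')² + c∫u² ≥ ∫(u')² + ∫u² = ||u||_{H^1}², i.e. α = 1 works. No larger α is possible: a(u,u) ≥ α||u||_{H^1}² means (1−α)∫(u')² ≥ (α−c)∫u², and for the modes u_n = sin(nπ(x−x₀)/L) (x₀ the left endpoint) one has ∫u_n²/∫(u_n')² = (L/(nπ))² → 0, so a(u_n,u_n)/||u_n||_{H^1}² → 1. Hence the optimal constant is α = 1.
Therefore α = 1.


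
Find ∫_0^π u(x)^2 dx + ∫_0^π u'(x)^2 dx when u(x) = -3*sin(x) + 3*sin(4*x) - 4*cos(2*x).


||u||_{H^1(0,π)}^2 = -80 + 251*π/2

u'(x) = 8*sin(2*x) - 3*cos(x) + 12*cos(4*x).
Expand u² and (u')² and integrate term by term on (0, π), using: for integers n ≥ 1, ∫_0^π sin²(nx) dx = ∫_0^π cos²(nx) dx = π/2; for n ≠ n', ∫_0^π sin(nx)sin(n'x) dx = ∫_0^π cos(nx)cos(n'x) dx = 0; and by product-to-sum, ∫_0^π sin(nx)cos(n'x) dx = ½∫_0^π [sin((n+n')x) + sin((n−n')x)] dx, which is 0 when n+n' is even and 2n/(n²−n'²) when n+n' is odd (it need not vanish on (0, π)).
  u² squared terms: (-4)²·∫cos(2x)² dx = 16·π/2 = 8*π;  (-3)²·∫sin(x)² dx = 9·π/2 = 9*π/2;  (3)²·∫sin(4x)² dx = 9·π/2 = 9*π/2.
  u² cross terms: 2·(-4)·(-3)·∫cos(2x)·sin(x) dx = 24·(-2/3) = -16;  2·(-4)·(3)·∫cos(2x)·sin(4x) dx = -24·(0) = 0;  2·(-3)·(3)·∫sin(x)·sin(4x) dx = -18·(0) = 0.
  So ∫_0^π u² dx = 8*π + 9*π/2 + 9*π/2 − 16 + 0 + 0 = -16 + 17*π.
  (u')² squared terms: (-3)²·∫cos(x)² dx = 9·π/2 = 9*π/2;  (8)²·∫sin(2x)² dx = 64·π/2 = 32*π;  (12)²·∫cos(4x)² dx = 144·π/2 = 72*π.
  (u')² cross terms: 2·(-3)·(8)·∫cos(x)·sin(2x) dx = -48·(4/3) = -64;  2·(-3)·(12)·∫cos(x)·cos(4x) dx = -72·(0) = 0;  2·(8)·(12)·∫sin(2x)·cos(4x) dx = 192·(0) = 0.
  So ∫_0^π (u')² dx = 9*π/2 + 32*π + 72*π − 64 + 0 + 0 = -64 + 217*π/2.
||u||_{H^1}^2 = (-16 + 17*π) + (-64 + 217*π/2) = -80 + 251*π/2.


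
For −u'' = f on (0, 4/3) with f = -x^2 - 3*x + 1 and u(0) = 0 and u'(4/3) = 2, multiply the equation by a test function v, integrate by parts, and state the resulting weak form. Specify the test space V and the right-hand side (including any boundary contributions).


V = {v ∈ H^1(0, 4/3) : v(0) = 0} (test functions vanish at x = 0 where u is specified); weak form: ∫_0^4/3 u'v' dx = ∫_0^4/3 (-x^2 - 3*x + 1) v dx + 2·v(4/3) for all v ∈ V.

Multiply both sides by a test function v and integrate from 0 to 4/3:
  ∫_0^4/3 −u''(x) v(x) dx = ∫_0^4/3 f(x) v(x) dx.
Integrate the LHS by parts once:
  ∫_0^4/3 −u'' v dx = −[u'(x) v(x)]_0^4/3 + ∫_0^4/3 u'(x) v'(x) dx.
Thus ∫_0^4/3 u'(x) v'(x) dx = ∫_0^4/3 f(x) v(x) dx + [u'(x) v(x)]_0^4/3.
Choose V so that boundary terms are either known or forced to vanish.
Mixed BC: u(0) = 0 (Dirichlet) and u'(4/3) = 2 (Neumann). Define V = {v ∈ H^1(0, 4/3) : v(0) = 0}. Then [u' v]_0^4/3 = u'(4/3)·v(4/3) − u'(0)·0 = 2·v(4/3).
Weak formulation: find u (satisfying any essential BC) such that ∫_0^4/3 u'(x) v'(x) dx = ∫_0^4/3 f v dx + 2·v(4/3) for all v ∈ V (Dirichlet at 0 absorbed into V; Neumann datum at x = 4/3 contributes the boundary term).
Substituting f(x) = -x^2 - 3*x + 1, the right-hand side is ∫_0^4/3 (-x^2 - 3*x + 1) v dx + 2·v(4/3).


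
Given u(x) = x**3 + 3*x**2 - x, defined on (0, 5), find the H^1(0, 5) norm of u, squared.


||u||_{H^1}^2 = 1790035/42

The H^1 norm (squared) on an interval (0, L) is
  ||u||_{H^1}^2 = ∫_0^L u(x)^2 dx + ∫_0^L u'(x)^2 dx.
Compute u'(x) = 3*x**2 + 6*x - 1.
Then u(x)^2 = x**6 + 6*x**5 + 7*x**4 - 6*x**3 + x**2 and u'(x)^2 = 9*x**4 + 36*x**3 + 30*x**2 - 12*x + 1.
Integrate each monomial from 0 to 5 using ∫_0^5 c·x^n dx = c·5^(n+1)/(n+1):
  ∫_0^5 u(x)^2 dx = ∫_0^5 (x^6 + 6*x^5 + 7*x^4 - 6*x^3 + x^2) dx. Term by term:
    ∫_0^5 x^6 dx = 78125/7;  ∫_0^5 6*x^5 dx = 15625;  ∫_0^5 7*x^4 dx = 4375;
    ∫_0^5 -6*x^3 dx = -1875/2;  ∫_0^5 x^2 dx = 125/3.
  Sum: 78125/7 + 15625 + 4375 − 1875/2 + 125/3 = 1271125/42.
  ∫_0^5 u'(x)^2 dx = ∫_0^5 (9*x^4 + 36*x^3 + 30*x^2 - 12*x + 1) dx. Term by term:
    ∫_0^5 9*x^4 dx = 5625;  ∫_0^5 36*x^3 dx = 5625;  ∫_0^5 30*x^2 dx = 1250;
    ∫_0^5 -12*x dx = -150;  ∫_0^5 1 dx = 5.
  Sum: 5625 + 5625 + 1250 − 150 + 5 = 12355.
Adding: ||u||_{H^1}^2 = 1271125/42 + 12355 = 1790035/42.


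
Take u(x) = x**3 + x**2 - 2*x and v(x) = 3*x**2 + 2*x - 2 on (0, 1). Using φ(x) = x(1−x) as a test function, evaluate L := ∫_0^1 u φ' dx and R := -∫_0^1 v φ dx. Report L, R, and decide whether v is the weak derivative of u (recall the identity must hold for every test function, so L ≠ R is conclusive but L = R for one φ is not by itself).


LHS = 1/60, RHS = 1/60. Yes, v = u' weakly.

u(x) = x**3 + x**2 - 2*x, classical derivative u'(x) = 3*x**2 + 2*x - 2.
φ(x) = x(1−x), so φ'(x) = 1 - 2*x.
Note φ(0) = φ(1) = 0, so the boundary term u·φ vanishes.
LHS = ∫_0^1 u(x) φ'(x) dx = ∫_0^1 (-2*x^4 - x^3 + 5*x^2 - 2*x) dx. Term by term:
  ∫_0^1 -2*x^4 dx = -2/5;  ∫_0^1 -x^3 dx = -1/4;  ∫_0^1 5*x^2 dx = 5/3;
  ∫_0^1 -2*x dx = -1.
Sum: -2/5 − 1/4 + 5/3 − 1 = 1/60.
So LHS = 1/60.
∫_0^1 v(x) φ(x) dx = ∫_0^1 (-3*x^4 + x^3 + 4*x^2 - 2*x) dx. Term by term:
  ∫_0^1 -3*x^4 dx = -3/5;  ∫_0^1 x^3 dx = 1/4;  ∫_0^1 4*x^2 dx = 4/3;
  ∫_0^1 -2*x dx = -1.
Sum: -3/5 + 1/4 + 4/3 − 1 = -1/60.
So RHS = -∫_0^1 v(x) φ(x) dx = 1/60.
LHS = RHS, so the identity holds for this test φ.
Moreover u is smooth here and v(x) = u'(x) = 3*x**2 + 2*x - 2 pointwise, so the identity holds for every test function. Hence v is the weak derivative of u.


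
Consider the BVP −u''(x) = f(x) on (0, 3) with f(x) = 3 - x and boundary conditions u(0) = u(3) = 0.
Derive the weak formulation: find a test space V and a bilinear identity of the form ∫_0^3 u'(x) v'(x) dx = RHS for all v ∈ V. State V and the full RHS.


V = H^1_0(0, 3) (so v(0) = v(3) = 0); weak form: ∫_0^3 u'v' dx = ∫_0^3 (3 - x) v dx for all v ∈ V.

Multiply both sides by a test function v and integrate from 0 to 3:
  ∫_0^3 −u''(x) v(x) dx = ∫_0^3 f(x) v(x) dx.
Integrate the LHS by parts once:
  ∫_0^3 −u'' v dx = −[u'(x) v(x)]_0^3 + ∫_0^3 u'(x) v'(x) dx.
Thus ∫_0^3 u'(x) v'(x) dx = ∫_0^3 f(x) v(x) dx + [u'(x) v(x)]_0^3.
Choose V so that boundary terms are either known or forced to vanish.
u is Dirichlet: u(0) = u(3) = 0. Let V = H^1_0(0, 3); then v(0) = v(3) = 0, and [u' v]_0^3 = 0.
Weak formulation: find u (satisfying any essential BC) such that ∫_0^3 u'(x) v'(x) dx = ∫_0^3 f v dx for all v ∈ V.
Substituting f(x) = 3 - x, the right-hand side is ∫_0^3 (3 - x) v dx.


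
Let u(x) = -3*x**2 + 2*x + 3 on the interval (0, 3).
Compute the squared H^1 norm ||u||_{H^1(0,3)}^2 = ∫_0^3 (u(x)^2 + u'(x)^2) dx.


||u||_{H^1}^2 = 1887/5

The H^1 norm (squared) on an interval (0, L) is
  ||u||_{H^1}^2 = ∫_0^L u(x)^2 dx + ∫_0^L u'(x)^2 dx.
Compute u'(x) = 2 - 6*x.
Then u(x)^2 = 9*x**4 - 12*x**3 - 14*x**2 + 12*x + 9 and u'(x)^2 = 36*x**2 - 24*x + 4.
Integrate each monomial from 0 to 3 using ∫_0^3 c·x^n dx = c·3^(n+1)/(n+1):
  ∫_0^3 u(x)^2 dx = ∫_0^3 (9*x^4 - 12*x^3 - 14*x^2 + 12*x + 9) dx. Term by term:
    ∫_0^3 9*x^4 dx = 2187/5;  ∫_0^3 -12*x^3 dx = -243;  ∫_0^3 -14*x^2 dx = -126;
    ∫_0^3 12*x dx = 54;  ∫_0^3 9 dx = 27.
  Sum: 2187/5 − 243 − 126 + 54 + 27 = 747/5.
  ∫_0^3 u'(x)^2 dx = ∫_0^3 (36*x^2 - 24*x + 4) dx. Term by term:
    ∫_0^3 36*x^2 dx = 324;  ∫_0^3 -24*x dx = -108;  ∫_0^3 4 dx = 12.
  Sum: 324 − 108 + 12 = 228.
Adding: ||u||_{H^1}^2 = 747/5 + 228 = 1887/5.


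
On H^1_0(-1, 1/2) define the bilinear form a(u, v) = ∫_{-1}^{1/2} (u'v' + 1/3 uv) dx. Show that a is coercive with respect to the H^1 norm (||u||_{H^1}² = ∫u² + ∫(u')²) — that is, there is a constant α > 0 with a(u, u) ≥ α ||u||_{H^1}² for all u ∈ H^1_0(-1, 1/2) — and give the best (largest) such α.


α = (3 + 4*π^2)/(9 + 4*π^2)

Coercivity of a(·,·) on H^1_0(-1, 1/2) means a(u, u) ≥ α ||u||_{H^1}² for every u ∈ H^1_0.
The interval has length L = 3/2, and Poincaré/coercivity depend only on L. Here a(u, u) = ∫(u')² + (1/3)·∫u².
Here 0 < c = 1/3 < 1. The condition a(u,u) ≥ α||u||_{H^1}² reads (1−α)∫(u')² ≥ (α−c)∫u². Any admissible α is ≤ 1 (rapidly oscillating u have ∫u²/∫(u')² → 0), and α = 1 would force 0 ≥ (1−c)∫u², impossible since c < 1; so 1−α > 0. By the sharp Poincaré inequality on H^1_0 of an interval of length L, ∫(u')² ≥ (π/L)²∫u² with equality for the first sine mode sin(π(x−x₀)/L) (x₀ the left endpoint), so the inequality holds for all u iff (1−α)(π/L)² ≥ α − c, i.e. α ≤ ((π/L)² + c)/((π/L)² + 1) = (1 + c(L/π)²)/(1 + (L/π)²). With (π/L)² = 4*π^2/9 and c = 1/3, the largest admissible constant is α = ((π/L)² + c)/((π/L)² + 1).
Simplifying, α = (3 + 4*π^2)/(9 + 4*π^2).


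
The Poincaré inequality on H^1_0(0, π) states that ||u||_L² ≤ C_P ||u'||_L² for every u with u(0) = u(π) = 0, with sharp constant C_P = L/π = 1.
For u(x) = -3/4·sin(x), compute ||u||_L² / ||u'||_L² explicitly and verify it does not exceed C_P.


||u||_L² / ||u'||_L² = 1 = C_P.

u(x) = -3/4·sin(x), so u'(x) = -3*cos(x)/4.
Writing u(x) = A·sin(kπx/L) with A = -3/4 and k = 1, use ∫_0^L sin²(kπx/L) dx = L/2 and ∫_0^L cos²(kπx/L) dx = L/2.
u² = 9/16·sin²(x) and (u')² = 9/16·cos²(x), and each of sin², cos² integrates to L/2 = π/2 over (0, π).
∫_0^π u² dx = 9*π/32, so ||u||_L² = 3*sqrt(2)*sqrt(π)/8.
∫_0^π (u')² dx = 9*π/32, so ||u'||_L² = 3*sqrt(2)*sqrt(π)/8.
Ratio ||u||_L² / ||u'||_L² = 1.
Sharp Poincaré constant on H^1_0(0, π) is C_P = L/π = 1, achieved by sin(x).
This is the k = 1 eigenfunction (up to amplitude), so the ratio equals the sharp Poincaré constant exactly.


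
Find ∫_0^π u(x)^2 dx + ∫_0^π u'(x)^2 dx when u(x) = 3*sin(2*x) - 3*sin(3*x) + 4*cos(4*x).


||u||_{H^1(0,π)}^2 = 2448/7 + 407*π/2

u'(x) = -16*sin(4*x) + 6*cos(2*x) - 9*cos(3*x).
Expand u² and (u')² and integrate term by term on (0, π), using: for integers n ≥ 1, ∫_0^π sin²(nx) dx = ∫_0^π cos²(nx) dx = π/2; for n ≠ n', ∫_0^π sin(nx)sin(n'x) dx = ∫_0^π cos(nx)cos(n'x) dx = 0; and by product-to-sum, ∫_0^π sin(nx)cos(n'x) dx = ½∫_0^π [sin((n+n')x) + sin((n−n')x)] dx, which is 0 when n+n' is even and 2n/(n²−n'²) when n+n' is odd (it need not vanish on (0, π)).
  u² squared terms: (-3)²·∫sin(3x)² dx = 9·π/2 = 9*π/2;  (3)²·∫sin(2x)² dx = 9·π/2 = 9*π/2;  (4)²·∫cos(4x)² dx = 16·π/2 = 8*π.
  u² cross terms: 2·(-3)·(3)·∫sin(3x)·sin(2x) dx = -18·(0) = 0;  2·(-3)·(4)·∫sin(3x)·cos(4x) dx = -24·(-6/7) = 144/7;  2·(3)·(4)·∫sin(2x)·cos(4x) dx = 24·(0) = 0.
  So ∫_0^π u² dx = 9*π/2 + 9*π/2 + 8*π + 0 + 144/7 + 0 = 144/7 + 17*π.
  (u')² squared terms: (-16)²·∫sin(4x)² dx = 256·π/2 = 128*π;  (-9)²·∫cos(3x)² dx = 81·π/2 = 81*π/2;  (6)²·∫cos(2x)² dx = 36·π/2 = 18*π.
  (u')² cross terms: 2·(-16)·(-9)·∫sin(4x)·cos(3x) dx = 288·(8/7) = 2304/7;  2·(-16)·(6)·∫sin(4x)·cos(2x) dx = -192·(0) = 0;  2·(-9)·(6)·∫cos(3x)·cos(2x) dx = -108·(0) = 0.
  So ∫_0^π (u')² dx = 128*π + 81*π/2 + 18*π + 2304/7 + 0 + 0 = 2304/7 + 373*π/2.
||u||_{H^1}^2 = (144/7 + 17*π) + (2304/7 + 373*π/2) = 2448/7 + 407*π/2.


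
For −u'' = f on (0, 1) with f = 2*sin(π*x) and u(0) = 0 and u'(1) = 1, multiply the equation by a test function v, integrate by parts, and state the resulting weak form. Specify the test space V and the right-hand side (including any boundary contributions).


V = {v ∈ H^1(0, 1) : v(0) = 0} (test functions vanish at x = 0 where u is specified); weak form: ∫_0^1 u'v' dx = ∫_0^1 (2*sin(π*x)) v dx + v(1) for all v ∈ V.

Multiply both sides by a test function v and integrate from 0 to 1:
  ∫_0^1 −u''(x) v(x) dx = ∫_0^1 f(x) v(x) dx.
Integrate the LHS by parts once:
  ∫_0^1 −u'' v dx = −[u'(x) v(x)]_0^1 + ∫_0^1 u'(x) v'(x) dx.
Thus ∫_0^1 u'(x) v'(x) dx = ∫_0^1 f(x) v(x) dx + [u'(x) v(x)]_0^1.
Choose V so that boundary terms are either known or forced to vanish.
Mixed BC: u(0) = 0 (Dirichlet) and u'(1) = 1 (Neumann). Define V = {v ∈ H^1(0, 1) : v(0) = 0}. Then [u' v]_0^1 = u'(1)·v(1) − u'(0)·0 = v(1).
Weak formulation: find u (satisfying any essential BC) such that ∫_0^1 u'(x) v'(x) dx = ∫_0^1 f v dx + v(1) for all v ∈ V (Dirichlet at 0 absorbed into V; Neumann datum at x = 1 contributes the boundary term).
Substituting f(x) = 2*sin(π*x), the right-hand side is ∫_0^1 (2*sin(π*x)) v dx + v(1).


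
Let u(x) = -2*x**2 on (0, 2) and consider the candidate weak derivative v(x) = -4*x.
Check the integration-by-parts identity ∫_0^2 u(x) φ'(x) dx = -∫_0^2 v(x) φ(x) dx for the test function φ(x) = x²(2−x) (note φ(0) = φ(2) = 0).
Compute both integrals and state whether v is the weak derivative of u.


LHS = 32/5, RHS = 32/5. Yes, v = u' weakly.

u(x) = -2*x**2, classical derivative u'(x) = -4*x.
φ(x) = x²(2−x), so φ'(x) = x*(4 - 3*x).
Note φ(0) = φ(2) = 0, so the boundary term u·φ vanishes.
LHS = ∫_0^2 u(x) φ'(x) dx = ∫_0^2 (6*x^4 - 8*x^3) dx. Term by term:
  ∫_0^2 6*x^4 dx = 192/5;  ∫_0^2 -8*x^3 dx = -32.
Sum: 192/5 − 32 = 32/5.
So LHS = 32/5.
∫_0^2 v(x) φ(x) dx = ∫_0^2 (4*x^4 - 8*x^3) dx. Term by term:
  ∫_0^2 4*x^4 dx = 128/5;  ∫_0^2 -8*x^3 dx = -32.
Sum: 128/5 − 32 = -32/5.
So RHS = -∫_0^2 v(x) φ(x) dx = 32/5.
LHS = RHS, so the identity holds for this test φ.
Moreover u is smooth here and v(x) = u'(x) = -4*x pointwise, so the identity holds for every test function. Hence v is the weak derivative of u.


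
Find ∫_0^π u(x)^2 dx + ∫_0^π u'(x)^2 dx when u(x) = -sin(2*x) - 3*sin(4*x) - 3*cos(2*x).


||u||_{H^1(0,π)}^2 = 203*π/2

u'(x) = 6*sin(2*x) - 2*cos(2*x) - 12*cos(4*x).
Expand u² and (u')² and integrate term by term on (0, π), using: for integers n ≥ 1, ∫_0^π sin²(nx) dx = ∫_0^π cos²(nx) dx = π/2; for n ≠ n', ∫_0^π sin(nx)sin(n'x) dx = ∫_0^π cos(nx)cos(n'x) dx = 0; and by product-to-sum, ∫_0^π sin(nx)cos(n'x) dx = ½∫_0^π [sin((n+n')x) + sin((n−n')x)] dx, which is 0 when n+n' is even and 2n/(n²−n'²) when n+n' is odd (it need not vanish on (0, π)).
  u² squared terms: (-1)²·∫sin(2x)² dx = 1·π/2 = π/2;  (-3)²·∫cos(2x)² dx = 9·π/2 = 9*π/2;  (-3)²·∫sin(4x)² dx = 9·π/2 = 9*π/2.
  u² cross terms: 2·(-1)·(-3)·∫sin(2x)·cos(2x) dx = 6·(0) = 0;  2·(-1)·(-3)·∫sin(2x)·sin(4x) dx = 6·(0) = 0;  2·(-3)·(-3)·∫cos(2x)·sin(4x) dx = 18·(0) = 0.
  So ∫_0^π u² dx = π/2 + 9*π/2 + 9*π/2 + 0 + 0 + 0 = 19*π/2.
  (u')² squared terms: (-12)²·∫cos(4x)² dx = 144·π/2 = 72*π;  (-2)²·∫cos(2x)² dx = 4·π/2 = 2*π;  (6)²·∫sin(2x)² dx = 36·π/2 = 18*π.
  (u')² cross terms: 2·(-12)·(-2)·∫cos(4x)·cos(2x) dx = 48·(0) = 0;  2·(-12)·(6)·∫cos(4x)·sin(2x) dx = -144·(0) = 0;  2·(-2)·(6)·∫cos(2x)·sin(2x) dx = -24·(0) = 0.
  So ∫_0^π (u')² dx = 72*π + 2*π + 18*π + 0 + 0 + 0 = 92*π.
||u||_{H^1}^2 = (19*π/2) + (92*π) = 203*π/2.


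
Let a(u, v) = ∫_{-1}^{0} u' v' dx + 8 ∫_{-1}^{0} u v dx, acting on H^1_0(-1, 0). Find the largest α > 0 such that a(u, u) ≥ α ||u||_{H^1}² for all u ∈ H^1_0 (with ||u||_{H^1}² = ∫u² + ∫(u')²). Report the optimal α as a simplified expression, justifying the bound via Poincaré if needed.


α = 1

Coercivity of a(·,·) on H^1_0(-1, 0) means a(u, u) ≥ α ||u||_{H^1}² for every u ∈ H^1_0.
The interval has length L = 1, and Poincaré/coercivity depend only on L. Here a(u, u) = ∫(u')² + (8)·∫u².
Here c = 8 ≥ 1, so a(u,u) = ∫(u')² + c∫u² ≥ ∫(u')² + ∫u² = ||u||_{H^1}², i.e. α = 1 works. No larger α is possible: a(u,u) ≥ α||u||_{H^1}² means (1−α)∫(u')² ≥ (α−c)∫u², and for the modes u_n = sin(nπ(x−x₀)/L) (x₀ the left endpoint) one has ∫u_n²/∫(u_n')² = (L/(nπ))² → 0, so a(u_n,u_n)/||u_n||_{H^1}² → 1. Hence the optimal constant is α = 1.
Therefore α = 1.


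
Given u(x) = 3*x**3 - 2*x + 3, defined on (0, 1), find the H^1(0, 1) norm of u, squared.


||u||_{H^1}^2 = 3343/210

The H^1 norm (squared) on an interval (0, L) is
  ||u||_{H^1}^2 = ∫_0^L u(x)^2 dx + ∫_0^L u'(x)^2 dx.
Compute u'(x) = 9*x**2 - 2.
Then u(x)^2 = 9*x**6 - 12*x**4 + 18*x**3 + 4*x**2 - 12*x + 9 and u'(x)^2 = 81*x**4 - 36*x**2 + 4.
Integrate each monomial from 0 to 1 using ∫_0^1 c·x^n dx = c·1^(n+1)/(n+1):
  ∫_0^1 u(x)^2 dx = ∫_0^1 (9*x^6 - 12*x^4 + 18*x^3 + 4*x^2 - 12*x + 9) dx. Term by term:
    ∫_0^1 9*x^6 dx = 9/7;  ∫_0^1 -12*x^4 dx = -12/5;  ∫_0^1 18*x^3 dx = 9/2;
    ∫_0^1 4*x^2 dx = 4/3;  ∫_0^1 -12*x dx = -6;  ∫_0^1 9 dx = 9.
  Sum: 9/7 − 12/5 + 9/2 + 4/3 − 6 + 9 = 1621/210.
  ∫_0^1 u'(x)^2 dx = ∫_0^1 (81*x^4 - 36*x^2 + 4) dx. Term by term:
    ∫_0^1 81*x^4 dx = 81/5;  ∫_0^1 -36*x^2 dx = -12;  ∫_0^1 4 dx = 4.
  Sum: 81/5 − 12 + 4 = 41/5.
Adding: ||u||_{H^1}^2 = 1621/210 + 41/5 = 3343/210.


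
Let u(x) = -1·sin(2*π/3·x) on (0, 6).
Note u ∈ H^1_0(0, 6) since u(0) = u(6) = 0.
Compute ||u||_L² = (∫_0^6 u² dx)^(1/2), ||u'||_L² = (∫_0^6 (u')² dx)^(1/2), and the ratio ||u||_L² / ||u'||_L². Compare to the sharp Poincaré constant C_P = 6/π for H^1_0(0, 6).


||u||_L² / ||u'||_L² = 3/(2*π) < C_P = 6/π.

u(x) = -1·sin(2*π/3·x), so u'(x) = -2*π*cos(2*π*x/3)/3.
Writing u(x) = A·sin(kπx/L) with A = -1 and k = 4, use ∫_0^L sin²(kπx/L) dx = L/2 and ∫_0^L cos²(kπx/L) dx = L/2.
u² = 1·sin²(2*π/3·x) and (u')² = 4*π^2/9·cos²(2*π/3·x), and each of sin², cos² integrates to L/2 = 3 over (0, 6).
∫_0^6 u² dx = 3, so ||u||_L² = sqrt(3).
∫_0^6 (u')² dx = 4*π^2/3, so ||u'||_L² = 2*sqrt(3)*π/3.
Ratio ||u||_L² / ||u'||_L² = 3/(2*π).
Sharp Poincaré constant on H^1_0(0, 6) is C_P = L/π = 6/π, achieved by sin(π/6·x).
This is the k = 4 harmonic; the ratio L/(kπ) is strictly less than C_P = L/π, consistent with the sharp inequality ||u||_L² ≤ C_P ||u'||_L².


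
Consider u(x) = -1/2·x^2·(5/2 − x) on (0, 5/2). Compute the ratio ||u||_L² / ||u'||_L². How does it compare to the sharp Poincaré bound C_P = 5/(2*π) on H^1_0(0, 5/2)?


||u||_L² / ||u'||_L² = 5*sqrt(14)/28 < C_P = 5/(2*π).

u(x) = -1/2·x^2·(5/2 − x), so u'(x) = x*(3*x - 5)/2.
u(x) = -1/2·x^2·(5/2 − x) vanishes at x = 0 and x = 5/2, so u ∈ H^1_0(0, 5/2). Differentiate via the product rule and integrate the resulting polynomials term by term.
  ∫_0^5/2 u² dx = ∫_0^5/2 (x^6/4 - 5*x^5/4 + 25*x^4/16) dx. Term by term:
    ∫_0^5/2 x^6/4 dx = 78125/3584;  ∫_0^5/2 -5*x^5/4 dx = -78125/1536;  ∫_0^5/2 25*x^4/16 dx = 15625/512.
  Sum: 78125/3584 − 78125/1536 + 15625/512 = 15625/10752.
  ∫_0^5/2 (u')² dx = ∫_0^5/2 (9*x^4/4 - 15*x^3/2 + 25*x^2/4) dx. Term by term:
    ∫_0^5/2 9*x^4/4 dx = 5625/128;  ∫_0^5/2 -15*x^3/2 dx = -9375/128;  ∫_0^5/2 25*x^2/4 dx = 3125/96.
  Sum: 5625/128 − 9375/128 + 3125/96 = 625/192.
∫_0^5/2 u² dx = 15625/10752, so ||u||_L² = 125*sqrt(42)/672.
∫_0^5/2 (u')² dx = 625/192, so ||u'||_L² = 25*sqrt(3)/24.
Ratio ||u||_L² / ||u'||_L² = 5*sqrt(14)/28.
Sharp Poincaré constant on H^1_0(0, 5/2) is C_P = L/π = 5/(2*π), achieved by sin(2*π/5·x).
A polynomial bump cannot attain the sharp Poincaré constant (only the first sine eigenfunction does), so the ratio is strictly less than C_P, consistent with ||u||_L² ≤ C_P ||u'||_L².


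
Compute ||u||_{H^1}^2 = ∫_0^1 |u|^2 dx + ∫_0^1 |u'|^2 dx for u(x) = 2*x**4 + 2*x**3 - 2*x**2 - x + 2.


||u||_{H^1}^2 = 820/63

The H^1 norm (squared) on an interval (0, L) is
  ||u||_{H^1}^2 = ∫_0^L u(x)^2 dx + ∫_0^L u'(x)^2 dx.
Compute u'(x) = 8*x**3 + 6*x**2 - 4*x - 1.
Then u(x)^2 = 4*x**8 + 8*x**7 - 4*x**6 - 12*x**5 + 8*x**4 + 12*x**3 - 7*x**2 - 4*x + 4 and u'(x)^2 = 64*x**6 + 96*x**5 - 28*x**4 - 64*x**3 + 4*x**2 + 8*x + 1.
Integrate each monomial from 0 to 1 using ∫_0^1 c·x^n dx = c·1^(n+1)/(n+1):
  ∫_0^1 u(x)^2 dx = ∫_0^1 (4*x^8 + 8*x^7 - 4*x^6 - 12*x^5 + 8*x^4 + 12*x^3 - 7*x^2 - 4*x + 4) dx. Term by term:
    ∫_0^1 4*x^8 dx = 4/9;  ∫_0^1 8*x^7 dx = 1;  ∫_0^1 -4*x^6 dx = -4/7;
    ∫_0^1 -12*x^5 dx = -2;  ∫_0^1 8*x^4 dx = 8/5;  ∫_0^1 12*x^3 dx = 3;
    ∫_0^1 -7*x^2 dx = -7/3;  ∫_0^1 -4*x dx = -2;  ∫_0^1 4 dx = 4.
  Sum: 4/9 + 1 − 4/7 − 2 + 8/5 + 3 − 7/3 − 2 + 4 = 989/315.
  ∫_0^1 u'(x)^2 dx = ∫_0^1 (64*x^6 + 96*x^5 - 28*x^4 - 64*x^3 + 4*x^2 + 8*x + 1) dx. Term by term:
    ∫_0^1 64*x^6 dx = 64/7;  ∫_0^1 96*x^5 dx = 16;  ∫_0^1 -28*x^4 dx = -28/5;
    ∫_0^1 -64*x^3 dx = -16;  ∫_0^1 4*x^2 dx = 4/3;  ∫_0^1 8*x dx = 4;
    ∫_0^1 1 dx = 1.
  Sum: 64/7 + 16 − 28/5 − 16 + 4/3 + 4 + 1 = 1037/105.
Adding: ||u||_{H^1}^2 = 989/315 + 1037/105 = 820/63.


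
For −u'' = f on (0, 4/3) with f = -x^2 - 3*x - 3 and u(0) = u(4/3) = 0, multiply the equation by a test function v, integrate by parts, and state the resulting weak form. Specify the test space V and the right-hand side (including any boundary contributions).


V = H^1_0(0, 4/3) (so v(0) = v(4/3) = 0); weak form: ∫_0^4/3 u'v' dx = ∫_0^4/3 (-x^2 - 3*x - 3) v dx for all v ∈ V.

Multiply both sides by a test function v and integrate from 0 to 4/3:
  ∫_0^4/3 −u''(x) v(x) dx = ∫_0^4/3 f(x) v(x) dx.
Integrate the LHS by parts once:
  ∫_0^4/3 −u'' v dx = −[u'(x) v(x)]_0^4/3 + ∫_0^4/3 u'(x) v'(x) dx.
Thus ∫_0^4/3 u'(x) v'(x) dx = ∫_0^4/3 f(x) v(x) dx + [u'(x) v(x)]_0^4/3.
Choose V so that boundary terms are either known or forced to vanish.
u is Dirichlet: u(0) = u(4/3) = 0. Let V = H^1_0(0, 4/3); then v(0) = v(4/3) = 0, and [u' v]_0^4/3 = 0.
Weak formulation: find u (satisfying any essential BC) such that ∫_0^4/3 u'(x) v'(x) dx = ∫_0^4/3 f v dx for all v ∈ V.
Substituting f(x) = -x^2 - 3*x - 3, the right-hand side is ∫_0^4/3 (-x^2 - 3*x - 3) v dx.


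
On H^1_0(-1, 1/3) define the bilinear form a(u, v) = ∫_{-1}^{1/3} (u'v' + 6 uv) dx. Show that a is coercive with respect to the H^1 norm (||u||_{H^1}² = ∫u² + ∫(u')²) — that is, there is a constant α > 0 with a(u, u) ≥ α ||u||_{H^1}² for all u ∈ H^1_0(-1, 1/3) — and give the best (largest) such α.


α = 1

Coercivity of a(·,·) on H^1_0(-1, 1/3) means a(u, u) ≥ α ||u||_{H^1}² for every u ∈ H^1_0.
The interval has length L = 4/3, and Poincaré/coercivity depend only on L. Here a(u, u) = ∫(u')² + (6)·∫u².
Here c = 6 ≥ 1, so a(u,u) = ∫(u')² + c∫u² ≥ ∫(u')² + ∫u² = ||u||_{H^1}², i.e. α = 1 works. No larger α is possible: a(u,u) ≥ α||u||_{H^1}² means (1−α)∫(u')² ≥ (α−c)∫u², and for the modes u_n = sin(nπ(x−x₀)/L) (x₀ the left endpoint) one has ∫u_n²/∫(u_n')² = (L/(nπ))² → 0, so a(u_n,u_n)/||u_n||_{H^1}² → 1. Hence the optimal constant is α = 1.
Therefore α = 1.


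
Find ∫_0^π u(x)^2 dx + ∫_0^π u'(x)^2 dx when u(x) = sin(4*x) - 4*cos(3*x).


||u||_{H^1(0,π)}^2 = -640/7 + 177*π/2

u'(x) = 12*sin(3*x) + 4*cos(4*x).
Expand u² and (u')² and integrate term by term on (0, π), using: for integers n ≥ 1, ∫_0^π sin²(nx) dx = ∫_0^π cos²(nx) dx = π/2; for n ≠ n', ∫_0^π sin(nx)sin(n'x) dx = ∫_0^π cos(nx)cos(n'x) dx = 0; and by product-to-sum, ∫_0^π sin(nx)cos(n'x) dx = ½∫_0^π [sin((n+n')x) + sin((n−n')x)] dx, which is 0 when n+n' is even and 2n/(n²−n'²) when n+n' is odd (it need not vanish on (0, π)).
  u² squared terms: (-4)²·∫cos(3x)² dx = 16·π/2 = 8*π;  (1)²·∫sin(4x)² dx = 1·π/2 = π/2.
  u² cross terms: 2·(-4)·(1)·∫cos(3x)·sin(4x) dx = -8·(8/7) = -64/7.
  So ∫_0^π u² dx = 8*π + π/2 − 64/7 = -64/7 + 17*π/2.
  (u')² squared terms: (4)²·∫cos(4x)² dx = 16·π/2 = 8*π;  (12)²·∫sin(3x)² dx = 144·π/2 = 72*π.
  (u')² cross terms: 2·(4)·(12)·∫cos(4x)·sin(3x) dx = 96·(-6/7) = -576/7.
  So ∫_0^π (u')² dx = 8*π + 72*π − 576/7 = -576/7 + 80*π.
||u||_{H^1}^2 = (-64/7 + 17*π/2) + (-576/7 + 80*π) = -640/7 + 177*π/2.


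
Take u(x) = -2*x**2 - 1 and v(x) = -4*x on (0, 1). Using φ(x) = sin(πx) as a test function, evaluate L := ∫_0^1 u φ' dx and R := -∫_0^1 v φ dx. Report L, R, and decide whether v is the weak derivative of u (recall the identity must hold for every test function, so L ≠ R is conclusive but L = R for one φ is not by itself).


LHS = 4/π, RHS = 4/π. Yes, v = u' weakly.

u(x) = -2*x**2 - 1, classical derivative u'(x) = -4*x.
φ(x) = sin(πx), so φ'(x) = π*cos(π*x).
Note φ(0) = φ(1) = 0, so the boundary term u·φ vanishes.
LHS = ∫_0^1 u(x) φ'(x) dx = ∫_0^1 (-2*π*x^2*cos(π*x) - π*cos(π*x)) dx. Term by term:
  ∫_0^1 -π*cos(π*x) dx = 0;  ∫_0^1 -2*π*x^2*cos(π*x) dx = 4/π.
Sum: 0 + 4/π = 4/π.
So LHS = 4/π.
∫_0^1 v(x) φ(x) dx = ∫_0^1 (-4*x*sin(π*x)) dx. Term by term:
  ∫_0^1 -4*x*sin(π*x) dx = -4/π.
So RHS = -∫_0^1 v(x) φ(x) dx = 4/π.
LHS = RHS, so the identity holds for this test φ.
Moreover u is smooth here and v(x) = u'(x) = -4*x pointwise, so the identity holds for every test function. Hence v is the weak derivative of u.


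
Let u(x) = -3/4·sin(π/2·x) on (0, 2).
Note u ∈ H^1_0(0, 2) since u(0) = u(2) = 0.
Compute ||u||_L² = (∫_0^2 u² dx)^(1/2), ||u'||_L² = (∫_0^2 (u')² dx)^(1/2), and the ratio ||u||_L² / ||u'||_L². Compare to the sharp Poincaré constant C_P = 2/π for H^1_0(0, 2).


||u||_L² / ||u'||_L² = 2/π = C_P.

u(x) = -3/4·sin(π/2·x), so u'(x) = -3*π*cos(π*x/2)/8.
Writing u(x) = A·sin(kπx/L) with A = -3/4 and k = 1, use ∫_0^L sin²(kπx/L) dx = L/2 and ∫_0^L cos²(kπx/L) dx = L/2.
u² = 9/16·sin²(π/2·x) and (u')² = 9*π^2/64·cos²(π/2·x), and each of sin², cos² integrates to L/2 = 1 over (0, 2).
∫_0^2 u² dx = 9/16, so ||u||_L² = 3/4.
∫_0^2 (u')² dx = 9*π^2/64, so ||u'||_L² = 3*π/8.
Ratio ||u||_L² / ||u'||_L² = 2/π.
Sharp Poincaré constant on H^1_0(0, 2) is C_P = L/π = 2/π, achieved by sin(π/2·x).
This is the k = 1 eigenfunction (up to amplitude), so the ratio equals the sharp Poincaré constant exactly.


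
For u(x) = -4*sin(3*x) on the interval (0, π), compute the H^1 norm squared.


||u||_{H^1(0,π)}^2 = 80*π

u'(x) = -12*cos(3*x).
Expand u² and (u')² and integrate term by term on (0, π), using: for integers n ≥ 1, ∫_0^π sin²(nx) dx = ∫_0^π cos²(nx) dx = π/2; for n ≠ n', ∫_0^π sin(nx)sin(n'x) dx = ∫_0^π cos(nx)cos(n'x) dx = 0; and by product-to-sum, ∫_0^π sin(nx)cos(n'x) dx = ½∫_0^π [sin((n+n')x) + sin((n−n')x)] dx, which is 0 when n+n' is even and 2n/(n²−n'²) when n+n' is odd (it need not vanish on (0, π)).
  u² squared terms: (-4)²·∫sin(3x)² dx = 16·π/2 = 8*π.
  So ∫_0^π u² dx = 8*π.
  (u')² squared terms: (-12)²·∫cos(3x)² dx = 144·π/2 = 72*π.
  So ∫_0^π (u')² dx = 72*π.
||u||_{H^1}^2 = (8*π) + (72*π) = 80*π.


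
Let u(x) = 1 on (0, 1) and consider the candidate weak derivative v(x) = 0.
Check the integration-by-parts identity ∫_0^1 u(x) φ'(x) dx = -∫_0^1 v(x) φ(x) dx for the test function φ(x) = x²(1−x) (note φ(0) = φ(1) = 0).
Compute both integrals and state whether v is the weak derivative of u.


LHS = 0, RHS = 0. Yes, v = u' weakly.

u(x) = 1, classical derivative u'(x) = 0.
φ(x) = x²(1−x), so φ'(x) = x*(2 - 3*x).
Note φ(0) = φ(1) = 0, so the boundary term u·φ vanishes.
LHS = ∫_0^1 u(x) φ'(x) dx = ∫_0^1 (-3*x^2 + 2*x) dx. Term by term:
  ∫_0^1 -3*x^2 dx = -1;  ∫_0^1 2*x dx = 1.
Sum: -1 + 1 = 0.
So LHS = 0.
∫_0^1 v(x) φ(x) dx = ∫_0^1 (0) dx. Term by term:
  ∫_0^1 0 dx = 0.
So RHS = -∫_0^1 v(x) φ(x) dx = 0.
LHS = RHS, so the identity holds for this test φ.
Moreover u is smooth here and v(x) = u'(x) = 0 pointwise, so the identity holds for every test function. Hence v is the weak derivative of u.


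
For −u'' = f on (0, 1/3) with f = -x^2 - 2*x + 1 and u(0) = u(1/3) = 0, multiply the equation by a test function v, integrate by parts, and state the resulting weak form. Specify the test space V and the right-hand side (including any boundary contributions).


V = H^1_0(0, 1/3) (so v(0) = v(1/3) = 0); weak form: ∫_0^1/3 u'v' dx = ∫_0^1/3 (-x^2 - 2*x + 1) v dx for all v ∈ V.

Multiply both sides by a test function v and integrate from 0 to 1/3:
  ∫_0^1/3 −u''(x) v(x) dx = ∫_0^1/3 f(x) v(x) dx.
Integrate the LHS by parts once:
  ∫_0^1/3 −u'' v dx = −[u'(x) v(x)]_0^1/3 + ∫_0^1/3 u'(x) v'(x) dx.
Thus ∫_0^1/3 u'(x) v'(x) dx = ∫_0^1/3 f(x) v(x) dx + [u'(x) v(x)]_0^1/3.
Choose V so that boundary terms are either known or forced to vanish.
u is Dirichlet: u(0) = u(1/3) = 0. Let V = H^1_0(0, 1/3); then v(0) = v(1/3) = 0, and [u' v]_0^1/3 = 0.
Weak formulation: find u (satisfying any essential BC) such that ∫_0^1/3 u'(x) v'(x) dx = ∫_0^1/3 f v dx for all v ∈ V.
Substituting f(x) = -x^2 - 2*x + 1, the right-hand side is ∫_0^1/3 (-x^2 - 2*x + 1) v dx.


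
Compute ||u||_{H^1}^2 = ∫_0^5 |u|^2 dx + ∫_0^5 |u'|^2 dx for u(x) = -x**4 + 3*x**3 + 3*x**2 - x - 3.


||u||_{H^1}^2 = 10413575/252

The H^1 norm (squared) on an interval (0, L) is
  ||u||_{H^1}^2 = ∫_0^L u(x)^2 dx + ∫_0^L u'(x)^2 dx.
Compute u'(x) = -4*x**3 + 9*x**2 + 6*x - 1.
Then u(x)^2 = x**8 - 6*x**7 + 3*x**6 + 20*x**5 + 9*x**4 - 24*x**3 - 17*x**2 + 6*x + 9 and u'(x)^2 = 16*x**6 - 72*x**5 + 33*x**4 + 116*x**3 + 18*x**2 - 12*x + 1.
Integrate each monomial from 0 to 5 using ∫_0^5 c·x^n dx = c·5^(n+1)/(n+1):
  ∫_0^5 u(x)^2 dx = ∫_0^5 (x^8 - 6*x^7 + 3*x^6 + 20*x^5 + 9*x^4 - 24*x^3 - 17*x^2 + 6*x + 9) dx. Term by term:
    ∫_0^5 x^8 dx = 1953125/9;  ∫_0^5 -6*x^7 dx = -1171875/4;  ∫_0^5 3*x^6 dx = 234375/7;
    ∫_0^5 20*x^5 dx = 156250/3;  ∫_0^5 9*x^4 dx = 5625;  ∫_0^5 -24*x^3 dx = -3750;
    ∫_0^5 -17*x^2 dx = -2125/3;  ∫_0^5 6*x dx = 75;  ∫_0^5 9 dx = 45.
  Sum: 1953125/9 − 1171875/4 + 234375/7 + 156250/3 + 5625 − 3750 − 2125/3 + 75 + 45 = 2746115/252.
  ∫_0^5 u'(x)^2 dx = ∫_0^5 (16*x^6 - 72*x^5 + 33*x^4 + 116*x^3 + 18*x^2 - 12*x + 1) dx. Term by term:
    ∫_0^5 16*x^6 dx = 1250000/7;  ∫_0^5 -72*x^5 dx = -187500;  ∫_0^5 33*x^4 dx = 20625;
    ∫_0^5 116*x^3 dx = 18125;  ∫_0^5 18*x^2 dx = 750;  ∫_0^5 -12*x dx = -150;
    ∫_0^5 1 dx = 5.
  Sum: 1250000/7 − 187500 + 20625 + 18125 + 750 − 150 + 5 = 212985/7.
Adding: ||u||_{H^1}^2 = 2746115/252 + 212985/7 = 10413575/252.


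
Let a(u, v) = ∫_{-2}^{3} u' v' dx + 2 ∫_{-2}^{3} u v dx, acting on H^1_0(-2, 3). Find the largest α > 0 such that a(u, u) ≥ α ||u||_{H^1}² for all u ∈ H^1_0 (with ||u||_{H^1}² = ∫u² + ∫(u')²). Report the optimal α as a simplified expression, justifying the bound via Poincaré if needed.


α = 1

Coercivity of a(·,·) on H^1_0(-2, 3) means a(u, u) ≥ α ||u||_{H^1}² for every u ∈ H^1_0.
The interval has length L = 5, and Poincaré/coercivity depend only on L. Here a(u, u) = ∫(u')² + (2)·∫u².
Here c = 2 ≥ 1, so a(u,u) = ∫(u')² + c∫u² ≥ ∫(u')² + ∫u² = ||u||_{H^1}², i.e. α = 1 works. No larger α is possible: a(u,u) ≥ α||u||_{H^1}² means (1−α)∫(u')² ≥ (α−c)∫u², and for the modes u_n = sin(nπ(x−x₀)/L) (x₀ the left endpoint) one has ∫u_n²/∫(u_n')² = (L/(nπ))² → 0, so a(u_n,u_n)/||u_n||_{H^1}² → 1. Hence the optimal constant is α = 1.
Therefore α = 1.


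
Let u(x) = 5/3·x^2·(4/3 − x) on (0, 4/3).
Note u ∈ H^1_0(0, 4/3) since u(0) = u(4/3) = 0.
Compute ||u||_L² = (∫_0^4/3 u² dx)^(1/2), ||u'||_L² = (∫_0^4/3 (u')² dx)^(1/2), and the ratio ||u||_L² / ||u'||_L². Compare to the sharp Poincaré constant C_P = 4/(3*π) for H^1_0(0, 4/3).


||u||_L² / ||u'||_L² = 2*sqrt(14)/21 < C_P = 4/(3*π).

u(x) = 5/3·x^2·(4/3 − x), so u'(x) = 5*x*(8 - 9*x)/9.
u(x) = 5/3·x^2·(4/3 − x) vanishes at x = 0 and x = 4/3, so u ∈ H^1_0(0, 4/3). Differentiate via the product rule and integrate the resulting polynomials term by term.
  ∫_0^4/3 u² dx = ∫_0^4/3 (25*x^6/9 - 200*x^5/27 + 400*x^4/81) dx. Term by term:
    ∫_0^4/3 25*x^6/9 dx = 409600/137781;  ∫_0^4/3 -200*x^5/27 dx = -409600/59049;  ∫_0^4/3 400*x^4/81 dx = 81920/19683.
  Sum: 409600/137781 − 409600/59049 + 81920/19683 = 81920/413343.
  ∫_0^4/3 (u')² dx = ∫_0^4/3 (25*x^4 - 400*x^3/9 + 1600*x^2/81) dx. Term by term:
    ∫_0^4/3 25*x^4 dx = 5120/243;  ∫_0^4/3 -400*x^3/9 dx = -25600/729;  ∫_0^4/3 1600*x^2/81 dx = 102400/6561.
  Sum: 5120/243 − 25600/729 + 102400/6561 = 10240/6561.
∫_0^4/3 u² dx = 81920/413343, so ||u||_L² = 128*sqrt(35)/1701.
∫_0^4/3 (u')² dx = 10240/6561, so ||u'||_L² = 32*sqrt(10)/81.
Ratio ||u||_L² / ||u'||_L² = 2*sqrt(14)/21.
Sharp Poincaré constant on H^1_0(0, 4/3) is C_P = L/π = 4/(3*π), achieved by sin(3*π/4·x).
A polynomial bump cannot attain the sharp Poincaré constant (only the first sine eigenfunction does), so the ratio is strictly less than C_P, consistent with ||u||_L² ≤ C_P ||u'||_L².


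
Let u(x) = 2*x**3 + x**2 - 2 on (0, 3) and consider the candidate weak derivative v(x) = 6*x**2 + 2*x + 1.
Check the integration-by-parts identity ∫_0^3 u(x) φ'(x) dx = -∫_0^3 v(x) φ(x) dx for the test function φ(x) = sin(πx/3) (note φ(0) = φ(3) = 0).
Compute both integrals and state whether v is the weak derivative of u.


LHS = -180/π + 648/π^3, RHS = -186/π + 648/π^3. No, v is not the weak derivative of u.

u(x) = 2*x**3 + x**2 - 2, classical derivative u'(x) = 6*x**2 + 2*x.
φ(x) = sin(πx/3), so φ'(x) = π*cos(π*x/3)/3.
Note φ(0) = φ(3) = 0, so the boundary term u·φ vanishes.
LHS = ∫_0^3 u(x) φ'(x) dx = ∫_0^3 (2*π*x^3*cos(π*x/3)/3 + π*x^2*cos(π*x/3)/3 - 2*π*cos(π*x/3)/3) dx. Term by term:
  ∫_0^3 -2*π*cos(π*x/3)/3 dx = 0;  ∫_0^3 π*x^2*cos(π*x/3)/3 dx = -18/π;  ∫_0^3 2*π*x^3*cos(π*x/3)/3 dx = -162/π + 648/π^3.
Sum: 0 − 18/π + -162/π + 648/π^3 = -180/π + 648/π^3.
So LHS = -180/π + 648/π^3.
∫_0^3 v(x) φ(x) dx = ∫_0^3 (6*x^2*sin(π*x/3) + 2*x*sin(π*x/3) + sin(π*x/3)) dx. Term by term:
  ∫_0^3 2*x*sin(π*x/3) dx = 18/π;  ∫_0^3 6*x^2*sin(π*x/3) dx = -648/π^3 + 162/π;  ∫_0^3 sin(π*x/3) dx = 6/π.
Sum: 18/π + -648/π^3 + 162/π + 6/π = -648/π^3 + 186/π.
So RHS = -∫_0^3 v(x) φ(x) dx = -186/π + 648/π^3.
LHS − RHS = 6/π ≠ 0, so the identity fails.
(For a valid weak derivative the identity must hold for EVERY test function, in particular this one. The failure shows v is NOT the weak derivative of u.)
Correct weak derivative would be u'(x) = 6*x**2 + 2*x.


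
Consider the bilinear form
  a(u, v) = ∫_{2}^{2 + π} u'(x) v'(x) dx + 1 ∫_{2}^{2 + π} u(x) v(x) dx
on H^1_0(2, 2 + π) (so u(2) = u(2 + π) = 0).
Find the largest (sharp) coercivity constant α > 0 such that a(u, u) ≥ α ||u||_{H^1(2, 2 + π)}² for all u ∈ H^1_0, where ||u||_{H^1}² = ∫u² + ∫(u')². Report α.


α = 1

Coercivity of a(·,·) on H^1_0(2, 2 + π) means a(u, u) ≥ α ||u||_{H^1}² for every u ∈ H^1_0.
The interval has length L = π, and Poincaré/coercivity depend only on L. Here a(u, u) = ∫(u')² + (1)·∫u².
Here c = 1 ≥ 1, so a(u,u) = ∫(u')² + c∫u² ≥ ∫(u')² + ∫u² = ||u||_{H^1}², i.e. α = 1 works. No larger α is possible: a(u,u) ≥ α||u||_{H^1}² means (1−α)∫(u')² ≥ (α−c)∫u², and for the modes u_n = sin(nπ(x−x₀)/L) (x₀ the left endpoint) one has ∫u_n²/∫(u_n')² = (L/(nπ))² → 0, so a(u_n,u_n)/||u_n||_{H^1}² → 1. Hence the optimal constant is α = 1.
Therefore α = 1.


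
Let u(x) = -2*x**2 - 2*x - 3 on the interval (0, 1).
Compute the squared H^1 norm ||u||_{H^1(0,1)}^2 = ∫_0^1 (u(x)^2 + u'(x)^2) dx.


||u||_{H^1}^2 = 607/15

The H^1 norm (squared) on an interval (0, L) is
  ||u||_{H^1}^2 = ∫_0^L u(x)^2 dx + ∫_0^L u'(x)^2 dx.
Compute u'(x) = -4*x - 2.
Then u(x)^2 = 4*x**4 + 8*x**3 + 16*x**2 + 12*x + 9 and u'(x)^2 = 16*x**2 + 16*x + 4.
Integrate each monomial from 0 to 1 using ∫_0^1 c·x^n dx = c·1^(n+1)/(n+1):
  ∫_0^1 u(x)^2 dx = ∫_0^1 (4*x^4 + 8*x^3 + 16*x^2 + 12*x + 9) dx. Term by term:
    ∫_0^1 4*x^4 dx = 4/5;  ∫_0^1 8*x^3 dx = 2;  ∫_0^1 16*x^2 dx = 16/3;
    ∫_0^1 12*x dx = 6;  ∫_0^1 9 dx = 9.
  Sum: 4/5 + 2 + 16/3 + 6 + 9 = 347/15.
  ∫_0^1 u'(x)^2 dx = ∫_0^1 (16*x^2 + 16*x + 4) dx. Term by term:
    ∫_0^1 16*x^2 dx = 16/3;  ∫_0^1 16*x dx = 8;  ∫_0^1 4 dx = 4.
  Sum: 16/3 + 8 + 4 = 52/3.
Adding: ||u||_{H^1}^2 = 347/15 + 52/3 = 607/15.


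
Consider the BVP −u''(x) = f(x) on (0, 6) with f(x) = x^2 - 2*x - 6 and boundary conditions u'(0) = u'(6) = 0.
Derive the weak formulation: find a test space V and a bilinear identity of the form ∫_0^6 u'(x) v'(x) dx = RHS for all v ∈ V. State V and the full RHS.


V = H^1(0, 6) (no boundary constraint on v; u is determined up to an additive constant); weak form: ∫_0^6 u'v' dx = ∫_0^6 (x^2 - 2*x - 6) v dx for all v ∈ V.

Multiply both sides by a test function v and integrate from 0 to 6:
  ∫_0^6 −u''(x) v(x) dx = ∫_0^6 f(x) v(x) dx.
Integrate the LHS by parts once:
  ∫_0^6 −u'' v dx = −[u'(x) v(x)]_0^6 + ∫_0^6 u'(x) v'(x) dx.
Thus ∫_0^6 u'(x) v'(x) dx = ∫_0^6 f(x) v(x) dx + [u'(x) v(x)]_0^6.
Choose V so that boundary terms are either known or forced to vanish.
u has homogeneous Neumann: u'(0) = u'(6) = 0. So [u' v]_0^6 = 0·v(6) − 0·v(0) = 0 for any v; take V = H^1(0, 6).
Weak formulation: find u (satisfying any essential BC) such that ∫_0^6 u'(x) v'(x) dx = ∫_0^6 f v dx for all v ∈ V (homogeneous Neumann, so boundary terms vanish).
Substituting f(x) = x^2 - 2*x - 6, the right-hand side is ∫_0^6 (x^2 - 2*x - 6) v dx.
Compatibility check (pure Neumann): taking v ≡ 1 ∈ V gives 0 = ∫_0^6 f dx + (0) − (0), i.e. ∫_0^6 f dx must equal u'(0) − u'(6) = 0. Indeed ∫_0^6 (x^2 - 2*x - 6) dx = 0, so the data are compatible. The solution is then unique only up to an additive constant (fix it e.g. by requiring ∫_0^6 u dx = 0).


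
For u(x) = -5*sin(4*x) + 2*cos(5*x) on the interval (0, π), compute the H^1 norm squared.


||u||_{H^1(0,π)}^2 = 4160/9 + 529*π/2

u'(x) = -10*sin(5*x) - 20*cos(4*x).
Expand u² and (u')² and integrate term by term on (0, π), using: for integers n ≥ 1, ∫_0^π sin²(nx) dx = ∫_0^π cos²(nx) dx = π/2; for n ≠ n', ∫_0^π sin(nx)sin(n'x) dx = ∫_0^π cos(nx)cos(n'x) dx = 0; and by product-to-sum, ∫_0^π sin(nx)cos(n'x) dx = ½∫_0^π [sin((n+n')x) + sin((n−n')x)] dx, which is 0 when n+n' is even and 2n/(n²−n'²) when n+n' is odd (it need not vanish on (0, π)).
  u² squared terms: (-5)²·∫sin(4x)² dx = 25·π/2 = 25*π/2;  (2)²·∫cos(5x)² dx = 4·π/2 = 2*π.
  u² cross terms: 2·(-5)·(2)·∫sin(4x)·cos(5x) dx = -20·(-8/9) = 160/9.
  So ∫_0^π u² dx = 25*π/2 + 2*π + 160/9 = 160/9 + 29*π/2.
  (u')² squared terms: (-20)²·∫cos(4x)² dx = 400·π/2 = 200*π;  (-10)²·∫sin(5x)² dx = 100·π/2 = 50*π.
  (u')² cross terms: 2·(-20)·(-10)·∫cos(4x)·sin(5x) dx = 400·(10/9) = 4000/9.
  So ∫_0^π (u')² dx = 200*π + 50*π + 4000/9 = 4000/9 + 250*π.
||u||_{H^1}^2 = (160/9 + 29*π/2) + (4000/9 + 250*π) = 4160/9 + 529*π/2.


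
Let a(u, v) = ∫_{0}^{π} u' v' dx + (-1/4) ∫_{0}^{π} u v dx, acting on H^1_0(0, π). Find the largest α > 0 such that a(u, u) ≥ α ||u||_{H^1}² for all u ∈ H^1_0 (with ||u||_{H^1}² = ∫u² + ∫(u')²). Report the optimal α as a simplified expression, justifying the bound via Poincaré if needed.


α = 3/8

Coercivity of a(·,·) on H^1_0(0, π) means a(u, u) ≥ α ||u||_{H^1}² for every u ∈ H^1_0.
The interval has length L = π, and Poincaré/coercivity depend only on L. Here a(u, u) = ∫(u')² + (-1/4)·∫u².
Here c = -1/4 < 0 with |c| < (π/L)² = 1, so coercivity still holds. The condition a(u,u) ≥ α||u||_{H^1}² reads (1−α)∫(u')² ≥ (α−c)∫u². Any admissible α is ≤ 1 (rapidly oscillating u have ∫u²/∫(u')² → 0), and α = 1 would force 0 ≥ (1−c)∫u², impossible since c < 1; so 1−α > 0. By the sharp Poincaré inequality on H^1_0 of an interval of length L, ∫(u')² ≥ (π/L)²∫u² with equality for the first sine mode sin(π(x−x₀)/L) (x₀ the left endpoint), so the inequality holds for all u iff (1−α)(π/L)² ≥ α − c, i.e. α ≤ ((π/L)² + c)/((π/L)² + 1) = (1 + c(L/π)²)/(1 + (L/π)²). (Direct route, valid since c ≤ 0: Poincaré gives c∫u² ≥ c(L/π)²∫(u')², so a(u,u) ≥ (1 + c(L/π)²)∫(u')², while ||u||_{H^1}² ≤ (1 + (L/π)²)∫(u')²; dividing yields the same α.) With (π/L)² = 1 and c = -1/4, the largest admissible constant is α = ((π/L)² + c)/((π/L)² + 1).
Simplifying, α = 3/8.
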